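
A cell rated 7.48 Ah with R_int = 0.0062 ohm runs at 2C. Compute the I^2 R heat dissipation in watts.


Step 1: I = C_rate * capacity = 2 * 7.48 = 14.96 A
Step 2: Q = I^2 * R = 14.96^2 * 0.0062 = 223.8 * 0.0062 = 1.388 W

1.388 W


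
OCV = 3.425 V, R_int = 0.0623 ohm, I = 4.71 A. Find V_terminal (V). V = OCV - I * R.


IR drop = 4.71 * 0.0623 = 0.29343 V
V = 3.425 - 0.29343 = 3.132 V

3.132 V


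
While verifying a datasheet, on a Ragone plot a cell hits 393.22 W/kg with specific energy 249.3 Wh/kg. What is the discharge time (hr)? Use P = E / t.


t = E / P = 249.3 / 393.22 = 0.6340 hr

0.6340 hr


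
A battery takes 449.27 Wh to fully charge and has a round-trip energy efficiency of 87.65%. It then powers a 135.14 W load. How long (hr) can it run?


Step 1: E_discharge = eta/100 * E_charge = 87.65/100 * 449.27 = 393.79 Wh
Step 2: t = E_discharge / P = 393.79 / 135.14 = 2.914 hr

2.914 hr


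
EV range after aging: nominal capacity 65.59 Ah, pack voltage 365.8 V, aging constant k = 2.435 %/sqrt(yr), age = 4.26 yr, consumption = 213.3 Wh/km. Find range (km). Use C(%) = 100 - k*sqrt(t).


Step 1: capacity retention = 100 - 2.435 * sqrt(4.26) = 100 - 2.435 * 2.064 = 94.974%
Step 2: C_now = 65.59 * 94.974/100 = 62.293 Ah
Step 3: E_pack = V * C_now = 365.8 * 62.293 = 22787 Wh
Step 4: range = E_pack / consumption = 22787 / 213.3 = 106.8 km

106.8 km


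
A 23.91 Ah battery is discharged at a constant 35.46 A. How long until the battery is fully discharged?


t = capacity / current = 23.91 / 35.46 = 0.6743 hr

0.6743 hr


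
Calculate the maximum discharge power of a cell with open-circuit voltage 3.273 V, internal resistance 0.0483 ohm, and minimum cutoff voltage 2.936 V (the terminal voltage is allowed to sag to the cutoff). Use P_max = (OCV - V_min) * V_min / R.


P_max = (OCV - V_min) * V_min / R = (3.273 - 2.936) * 2.936 / 0.0483 = 0.337 * 2.936 / 0.0483 = 20.49 W

20.49 W


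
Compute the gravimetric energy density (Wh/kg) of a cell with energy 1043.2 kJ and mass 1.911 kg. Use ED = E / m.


Convert: E = 1043.2 kJ = 289.78 Wh
ED = E / m = 289.78 / 1.911 = 151.6 Wh/kg

151.6 Wh/kg


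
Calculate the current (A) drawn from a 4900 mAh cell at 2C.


Convert: capacity = 4900 mAh = 4.9 Ah
I = C_rate * capacity = 2 * 4.9 = 9.8 A

9.8 A


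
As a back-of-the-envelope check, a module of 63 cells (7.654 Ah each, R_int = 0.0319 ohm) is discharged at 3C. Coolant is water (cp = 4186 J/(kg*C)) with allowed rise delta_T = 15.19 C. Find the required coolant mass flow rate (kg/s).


Step 1: I = 3 * 7.654 = 22.962 A
Step 2: Q_cell = I^2 * R = 22.962^2 * 0.0319 = 16.819 W
Step 3: Q_total = 63 * 16.819 = 1059.6 W
Step 4: m_dot = Q_total / (cp * dT) = 1059.6 / (4186 * 15.19) = 0.01666 kg/s

0.01666 kg/s


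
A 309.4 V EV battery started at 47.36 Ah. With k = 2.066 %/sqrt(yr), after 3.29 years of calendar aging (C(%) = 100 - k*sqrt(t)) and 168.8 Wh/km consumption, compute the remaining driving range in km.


Step 1: capacity retention = 100 - 2.066 * sqrt(3.29) = 100 - 2.066 * 1.8138 = 96.253%
Step 2: C_now = 47.36 * 96.253/100 = 45.585 Ah
Step 3: E_pack = V * C_now = 309.4 * 45.585 = 14104 Wh
Step 4: range = E_pack / consumption = 14104 / 168.8 = 83.55 km

83.55 km


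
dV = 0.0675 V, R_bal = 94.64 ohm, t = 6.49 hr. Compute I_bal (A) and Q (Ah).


First, Ohm's law: I_bal = 0.0675 V / 94.64 ohm = 7.1323e-04 A
Then Q = I * t = 7.1323e-04 A * 6.49 hr = 0.004629 Ah

I=7.1323e-04 A, Q=0.004629 Ah


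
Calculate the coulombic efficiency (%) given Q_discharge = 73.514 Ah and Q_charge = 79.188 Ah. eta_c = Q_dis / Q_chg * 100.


eta_c = Q_dis / Q_chg * 100 = 73.514 / 79.188 * 100 = 92.83%

92.83%


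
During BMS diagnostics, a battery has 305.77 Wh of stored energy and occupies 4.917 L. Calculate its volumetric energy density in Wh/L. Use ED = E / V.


Volumetric ED = 305.77 Wh / 4.917 L = 62.19 Wh/L

62.19 Wh/L


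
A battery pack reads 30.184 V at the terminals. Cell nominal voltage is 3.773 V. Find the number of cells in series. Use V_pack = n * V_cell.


n = V_pack / V_cell = 30.184 / 3.773 = 8

8


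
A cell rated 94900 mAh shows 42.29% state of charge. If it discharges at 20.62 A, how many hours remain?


Convert: C_total = 94900 mAh = 94.9 Ah
Step 1: remaining = SOC/100 * C_total = 42.29/100 * 94.9 = 40.133 Ah
Step 2: t = remaining / I = 40.133 / 20.62 = 1.946 hr

1.946 hr


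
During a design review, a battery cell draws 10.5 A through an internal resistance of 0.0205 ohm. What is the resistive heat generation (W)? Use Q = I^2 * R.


I^2 = 110.25
Q = 110.25 * 0.0205 = 2.260 W

2.260 W


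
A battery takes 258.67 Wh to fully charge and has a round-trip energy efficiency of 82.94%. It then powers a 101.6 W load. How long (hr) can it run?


Step 1: E_discharge = eta/100 * E_charge = 82.94/100 * 258.67 = 214.54 Wh
Step 2: t = E_discharge / P = 214.54 / 101.6 = 2.112 hr

2.112 hr


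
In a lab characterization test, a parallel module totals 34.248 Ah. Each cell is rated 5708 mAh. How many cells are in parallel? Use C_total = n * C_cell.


Convert: C_cell = 5708 mAh = 5.708 Ah
n = C_total / C_cell = 34.248 / 5.708 = 6

6


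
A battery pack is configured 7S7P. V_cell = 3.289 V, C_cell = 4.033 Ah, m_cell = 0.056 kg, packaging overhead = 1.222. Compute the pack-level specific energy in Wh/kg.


Step 1: V_pack = 7 * 3.289 = 23.023 V
Step 2: C_pack = 7 * 4.033 = 28.231 Ah
Step 3: E_pack = V_pack * C_pack = 23.023 * 28.231 = 649.96 Wh
Step 4: m_pack = 7 * 7 * 0.056 * 1.222 = 3.3532 kg
Step 5: ED = E_pack / m_pack = 649.96 / 3.3532 = 193.8 Wh/kg

193.8 Wh/kg


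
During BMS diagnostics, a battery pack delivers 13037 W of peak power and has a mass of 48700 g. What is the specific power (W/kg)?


Convert: m = 48700 g = 48.7 kg
Specific power = 13037 W / 48.7 kg = 267.7 W/kg

267.7 W/kg


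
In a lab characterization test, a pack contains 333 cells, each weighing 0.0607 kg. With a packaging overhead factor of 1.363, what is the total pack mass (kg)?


m_pack = n * m_cell * overhead = 333 * 0.0607 * 1.363 = 27.55 kg

27.55 kg


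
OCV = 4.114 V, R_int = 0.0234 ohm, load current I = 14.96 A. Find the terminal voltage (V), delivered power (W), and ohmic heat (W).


Step 1: V_terminal = OCV - I*R = 4.114 - 14.96 * 0.0234 = 3.7639 V
Step 2: P_out = V_terminal * I = 3.7639 * 14.96 = 56.31 W
Step 3: Q = I^2 * R = 14.96^2 * 0.0234 = 5.237 W

V=3.7639 V, P=56.31 W, Q=5.237 W


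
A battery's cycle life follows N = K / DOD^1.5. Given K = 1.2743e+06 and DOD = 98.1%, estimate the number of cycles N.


Step 1: DOD^1.5 = 98.1^1.5 = 971.64
Step 2: N = 1.2743e+06 / 971.64 = 1311 cycles

1311 cycles


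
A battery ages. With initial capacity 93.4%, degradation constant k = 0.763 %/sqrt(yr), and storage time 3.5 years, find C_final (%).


Step 1: sqrt(3.5 yr) = 1.8708
Step 2: drop = 0.763 * 1.8708 = 1.4274
Step 3: C_final = 93.4 - 1.4274 = 91.97%

91.97%


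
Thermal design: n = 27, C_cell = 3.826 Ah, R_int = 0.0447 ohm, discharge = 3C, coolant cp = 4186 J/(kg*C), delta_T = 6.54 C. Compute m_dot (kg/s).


Step 1: I = 3 * 3.826 = 11.478 A
Step 2: Q_cell = I^2 * R = 11.478^2 * 0.0447 = 5.889 W
Step 3: Q_total = 27 * 5.889 = 159 W
Step 4: m_dot = Q_total / (cp * dT) = 159 / (4186 * 6.54) = 0.005808 kg/s

0.005808 kg/s


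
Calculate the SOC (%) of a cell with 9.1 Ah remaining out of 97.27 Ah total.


SOC% = 9.1 / 97.27 * 100 = 9.355%

9.355%


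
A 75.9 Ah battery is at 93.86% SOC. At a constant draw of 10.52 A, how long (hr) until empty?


Step 1: remaining = SOC/100 * C_total = 93.86/100 * 75.9 = 71.24 Ah
Step 2: t = remaining / I = 71.24 / 10.52 = 6.772 hr

6.772 hr


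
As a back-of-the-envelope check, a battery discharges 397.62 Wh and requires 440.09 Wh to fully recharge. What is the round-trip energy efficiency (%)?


Round-trip efficiency = 397.62/440.09 * 100% = 90.35%

90.35%


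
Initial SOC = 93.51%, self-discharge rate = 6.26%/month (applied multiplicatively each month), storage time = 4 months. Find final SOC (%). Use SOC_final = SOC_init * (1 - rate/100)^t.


Monthly retention factor = 1 - 6.26/100 = 0.9374
Over 4 months: factor^4 = 0.77215
SOC_final = 93.51 * 0.77215 = 72.20%

72.20%


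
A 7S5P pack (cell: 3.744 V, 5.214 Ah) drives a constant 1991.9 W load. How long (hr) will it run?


Step 1: E_pack = Ns * V_cell * Np * C_cell = 7 * 3.744 * 5 * 5.214 = 683.24 Wh
Step 2: t = E_pack / P = 683.24 / 1991.9 = 0.3430 hr

0.3430 hr


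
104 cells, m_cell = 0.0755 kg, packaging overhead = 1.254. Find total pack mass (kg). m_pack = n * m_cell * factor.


Cell mass sum = 104 * 0.0755 = 7.852 kg
With overhead 1.254: m_pack = 7.852 * 1.254 = 9.846 kg

9.846 kg


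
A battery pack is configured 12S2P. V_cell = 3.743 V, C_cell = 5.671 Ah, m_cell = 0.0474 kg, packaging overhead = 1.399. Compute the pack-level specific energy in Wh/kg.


Step 1: V_pack = 12 * 3.743 = 44.916 V
Step 2: C_pack = 2 * 5.671 = 11.342 Ah
Step 3: E_pack = V_pack * C_pack = 44.916 * 11.342 = 509.44 Wh
Step 4: m_pack = 12 * 2 * 0.0474 * 1.399 = 1.5915 kg
Step 5: ED = E_pack / m_pack = 509.44 / 1.5915 = 320.1 Wh/kg

320.1 Wh/kg


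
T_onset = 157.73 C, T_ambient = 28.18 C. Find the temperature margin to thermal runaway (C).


Safety margin = 157.73 C - 28.18 C = 129.55 C

129.55 C


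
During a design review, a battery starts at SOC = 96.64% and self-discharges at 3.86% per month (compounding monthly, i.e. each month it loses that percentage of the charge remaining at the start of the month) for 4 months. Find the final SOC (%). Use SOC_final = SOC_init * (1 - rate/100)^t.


decay = (1 - 3.86/100)^4 = 0.85431
SOC_final = 96.64 * 0.85431 = 82.56%

82.56%


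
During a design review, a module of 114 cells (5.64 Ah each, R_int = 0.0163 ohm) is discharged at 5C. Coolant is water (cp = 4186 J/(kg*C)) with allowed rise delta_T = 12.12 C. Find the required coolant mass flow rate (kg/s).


Step 1: I = 5 * 5.64 = 28.2 A
Step 2: Q_cell = I^2 * R = 28.2^2 * 0.0163 = 12.962 W
Step 3: Q_total = 114 * 12.962 = 1477.7 W
Step 4: m_dot = Q_total / (cp * dT) = 1477.7 / (4186 * 12.12) = 0.02913 kg/s

0.02913 kg/s


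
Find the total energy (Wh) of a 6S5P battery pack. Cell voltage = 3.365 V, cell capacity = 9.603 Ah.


V_pack = 6 * 3.365 = 20.19 V
C_pack = 5 * 9.603 = 48.015 Ah
E = V_pack * C_pack = 20.19 * 48.015 = 969.4 Wh

969.4 Wh


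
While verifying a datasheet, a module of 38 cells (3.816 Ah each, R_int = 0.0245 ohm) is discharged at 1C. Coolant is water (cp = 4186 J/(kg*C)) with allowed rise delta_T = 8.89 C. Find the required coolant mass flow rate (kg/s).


Step 1: I = 1 * 3.816 = 3.816 A
Step 2: Q_cell = I^2 * R = 3.816^2 * 0.0245 = 0.35677 W
Step 3: Q_total = 38 * 0.35677 = 13.557 W
Step 4: m_dot = Q_total / (cp * dT) = 13.557 / (4186 * 8.89) = 3.643e-04 kg/s

3.643e-04 kg/s


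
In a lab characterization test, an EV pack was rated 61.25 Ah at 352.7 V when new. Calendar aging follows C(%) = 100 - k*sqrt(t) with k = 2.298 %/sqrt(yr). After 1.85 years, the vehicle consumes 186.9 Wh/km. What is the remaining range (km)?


Step 1: capacity retention = 100 - 2.298 * sqrt(1.85) = 100 - 2.298 * 1.3601 = 96.874%
Step 2: C_now = 61.25 * 96.874/100 = 59.335 Ah
Step 3: E_pack = V * C_now = 352.7 * 59.335 = 20927 Wh
Step 4: range = E_pack / consumption = 20927 / 186.9 = 112.0 km

112.0 km


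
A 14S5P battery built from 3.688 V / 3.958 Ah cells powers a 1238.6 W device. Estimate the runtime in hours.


Step 1: E_pack = Ns * V_cell * Np * C_cell = 14 * 3.688 * 5 * 3.958 = 1021.8 Wh
Step 2: t = E_pack / P = 1021.8 / 1238.6 = 0.8250 hr

0.8250 hr


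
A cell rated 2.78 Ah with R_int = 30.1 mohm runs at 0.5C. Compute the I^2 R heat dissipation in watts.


Convert: R = 30.1 mohm = 0.0301 ohm
Step 1: I = C_rate * capacity = 0.5 * 2.78 = 1.39 A
Step 2: Q = I^2 * R = 1.39^2 * 0.0301 = 1.9321 * 0.0301 = 0.05816 W

0.05816 W


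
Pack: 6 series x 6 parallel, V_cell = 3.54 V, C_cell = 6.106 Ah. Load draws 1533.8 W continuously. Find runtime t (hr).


Step 1: E_pack = Ns * V_cell * Np * C_cell = 6 * 3.54 * 6 * 6.106 = 778.15 Wh
Step 2: t = E_pack / P = 778.15 / 1533.8 = 0.5073 hr

0.5073 hr


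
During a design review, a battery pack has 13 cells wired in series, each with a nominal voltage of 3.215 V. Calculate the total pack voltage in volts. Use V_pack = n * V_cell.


V_pack = n * V_cell = 13 * 3.215 = 41.795 V

41.795 V


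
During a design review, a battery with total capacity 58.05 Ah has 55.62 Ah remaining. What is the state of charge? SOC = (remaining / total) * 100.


SOC = (remaining / total) * 100 = (55.62 / 58.05) * 100 = 95.81%

95.81%


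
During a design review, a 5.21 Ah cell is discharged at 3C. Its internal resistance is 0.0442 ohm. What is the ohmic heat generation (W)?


Step 1: I = C_rate * capacity = 3 * 5.21 = 15.63 A
Step 2: Q = I^2 * R = 15.63^2 * 0.0442 = 244.3 * 0.0442 = 10.80 W

10.80 W


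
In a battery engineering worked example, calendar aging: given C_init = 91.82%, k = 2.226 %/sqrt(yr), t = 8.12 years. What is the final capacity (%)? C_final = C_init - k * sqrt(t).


sqrt(t) = sqrt(8.12) = 2.8496
C_final = 91.82 - 2.226 * 2.8496 = 85.48%

85.48%


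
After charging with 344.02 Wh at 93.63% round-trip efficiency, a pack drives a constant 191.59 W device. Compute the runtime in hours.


Step 1: E_discharge = eta/100 * E_charge = 93.63/100 * 344.02 = 322.11 Wh
Step 2: t = E_discharge / P = 322.11 / 191.59 = 1.681 hr

1.681 hr


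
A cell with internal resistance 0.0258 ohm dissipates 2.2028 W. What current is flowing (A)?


I = sqrt(Q / R) = sqrt(2.2028 / 0.0258) = sqrt(85.38) = 9.240 A

9.240 A


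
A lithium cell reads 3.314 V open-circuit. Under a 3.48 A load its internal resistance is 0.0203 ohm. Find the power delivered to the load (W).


Step 1: V_terminal = OCV - I*R = 3.314 - 3.48 * 0.0203 = 3.2434 V
Step 2: P_out = V_terminal * I = 3.2434 * 3.48 = 11.29 W

11.29 W


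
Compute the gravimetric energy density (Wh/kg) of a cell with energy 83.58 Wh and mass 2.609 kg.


Specific energy = 83.58 Wh / 2.609 kg = 32.04 Wh/kg

32.04 Wh/kg


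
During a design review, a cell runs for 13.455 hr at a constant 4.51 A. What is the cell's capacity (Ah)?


C = I * t = 4.51 * 13.455 = 60.68 Ah

60.68 Ah


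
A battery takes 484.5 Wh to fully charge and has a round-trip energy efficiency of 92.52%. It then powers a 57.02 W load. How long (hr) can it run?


Step 1: E_discharge = eta/100 * E_charge = 92.52/100 * 484.5 = 448.26 Wh
Step 2: t = E_discharge / P = 448.26 / 57.02 = 7.861 hr

7.861 hr


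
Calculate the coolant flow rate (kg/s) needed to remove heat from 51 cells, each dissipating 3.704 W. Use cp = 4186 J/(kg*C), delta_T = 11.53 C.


Q_total = 51 * 3.704 = 188.9 W
m_dot = Q_total / (cp * dT) = 188.9 / (4186 * 11.53) = 0.003914 kg/s

0.003914 kg/s


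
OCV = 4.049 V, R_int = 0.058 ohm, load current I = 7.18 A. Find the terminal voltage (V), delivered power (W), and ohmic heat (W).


Step 1: V_terminal = OCV - I*R = 4.049 - 7.18 * 0.058 = 3.6326 V
Step 2: P_out = V_terminal * I = 3.6326 * 7.18 = 26.08 W
Step 3: Q = I^2 * R = 7.18^2 * 0.058 = 2.990 W

V=3.6326 V, P=26.08 W, Q=2.990 W


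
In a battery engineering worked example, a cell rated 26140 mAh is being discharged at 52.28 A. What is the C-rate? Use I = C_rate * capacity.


Convert: capacity = 26140 mAh = 26.14 Ah
Rearranging: C_rate = 52.28 / 26.14 = 2C

2C


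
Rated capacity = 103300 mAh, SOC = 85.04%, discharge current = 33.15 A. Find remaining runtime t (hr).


Convert: C_total = 103300 mAh = 103.3 Ah
Step 1: remaining = SOC/100 * C_total = 85.04/100 * 103.3 = 87.846 Ah
Step 2: t = remaining / I = 87.846 / 33.15 = 2.650 hr

2.650 hr


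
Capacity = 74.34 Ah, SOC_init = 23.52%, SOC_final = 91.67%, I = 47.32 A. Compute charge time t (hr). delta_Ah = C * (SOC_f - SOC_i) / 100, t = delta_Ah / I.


Step 1: dSOC = 91.67% - 23.52% = 68.15%
Step 2: delta_Ah = 74.34 * 68.15 / 100 = 50.663 Ah
Step 3: t = 50.663 / 47.32 = 1.071 hr

1.071 hr


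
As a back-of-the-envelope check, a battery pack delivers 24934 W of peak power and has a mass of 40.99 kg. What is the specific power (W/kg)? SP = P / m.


SP = P / m = 24934 / 40.99 = 608.3 W/kg

608.3 W/kg


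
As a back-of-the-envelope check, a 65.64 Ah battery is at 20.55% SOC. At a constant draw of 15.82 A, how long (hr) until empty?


Step 1: remaining = SOC/100 * C_total = 20.55/100 * 65.64 = 13.489 Ah
Step 2: t = remaining / I = 13.489 / 15.82 = 0.8527 hr

0.8527 hr


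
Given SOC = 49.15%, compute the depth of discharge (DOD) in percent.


Complement of SOC: DOD = 100% - 49.15% = 50.85%

50.85%


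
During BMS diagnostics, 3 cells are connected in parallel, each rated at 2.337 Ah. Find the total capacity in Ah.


C_total = 3 * 2.337 = 7.011 Ah

7.011 Ah


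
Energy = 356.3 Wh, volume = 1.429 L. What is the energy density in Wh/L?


ED = E / V = 356.3 / 1.429 = 249.3 Wh/L

249.3 Wh/L


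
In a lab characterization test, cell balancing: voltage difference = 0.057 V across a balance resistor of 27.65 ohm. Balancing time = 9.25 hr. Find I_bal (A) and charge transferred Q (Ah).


First, Ohm's law: I_bal = 0.057 V / 27.65 ohm = 0.0020615 A
Then Q = I * t = 0.0020615 A * 9.25 hr = 0.01907 Ah

I=0.0020615 A, Q=0.01907 Ah


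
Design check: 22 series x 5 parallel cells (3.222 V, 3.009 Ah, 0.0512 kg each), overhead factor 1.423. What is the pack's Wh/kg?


Step 1: V_pack = 22 * 3.222 = 70.884 V
Step 2: C_pack = 5 * 3.009 = 15.045 Ah
Step 3: E_pack = V_pack * C_pack = 70.884 * 15.045 = 1066.4 Wh
Step 4: m_pack = 22 * 5 * 0.0512 * 1.423 = 8.0143 kg
Step 5: ED = E_pack / m_pack = 1066.4 / 8.0143 = 133.1 Wh/kg

133.1 Wh/kg


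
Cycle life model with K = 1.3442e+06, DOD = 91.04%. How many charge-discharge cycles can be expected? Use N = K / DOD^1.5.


Step 1: DOD^1.5 = 91.04^1.5 = 868.66
Step 2: N = 1.3442e+06 / 868.66 = 1547 cycles

1547 cycles


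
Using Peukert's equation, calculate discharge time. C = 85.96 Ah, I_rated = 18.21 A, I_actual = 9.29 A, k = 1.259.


Step 1: t_rated = C / I_rated = 85.96 / 18.21 = 4.7205 hr
Step 2: ratio = 18.21 / 9.29 = 1.9602
Step 3: ratio^k = 1.9602^1.259 = 2.3335
Step 4: t = t_rated * ratio^k = 4.7205 * 2.3335 = 11.02 hr

11.02 hr


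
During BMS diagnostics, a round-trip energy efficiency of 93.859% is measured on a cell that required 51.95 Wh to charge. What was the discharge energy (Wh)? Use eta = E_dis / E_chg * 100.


E_dis = eta/100 * E_chg = 93.859/100 * 51.95 = 48.76 Wh

48.76 Wh


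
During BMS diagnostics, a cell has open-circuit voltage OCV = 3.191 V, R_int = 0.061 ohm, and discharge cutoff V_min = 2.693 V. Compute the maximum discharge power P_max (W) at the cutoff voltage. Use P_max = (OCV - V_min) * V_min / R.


dV = OCV - V_min = 0.498 V (so I_max = dV / R)
P_max = dV * V_min / R = 0.498 * 2.693 / 0.061 = 21.99 W

21.99 W


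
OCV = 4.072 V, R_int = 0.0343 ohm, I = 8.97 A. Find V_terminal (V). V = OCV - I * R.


IR drop = 8.97 * 0.0343 = 0.30767 V
V = 4.072 - 0.30767 = 3.764 V

3.764 V


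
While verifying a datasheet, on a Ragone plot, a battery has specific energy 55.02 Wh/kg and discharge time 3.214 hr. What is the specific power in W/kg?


P_specific = E / t = 55.02 / 3.214 = 17.12 W/kg

17.12 W/kg


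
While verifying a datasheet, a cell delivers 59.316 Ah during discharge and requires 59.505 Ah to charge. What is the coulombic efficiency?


Coulombic efficiency = 59.316/59.505 * 100% = 99.68%

99.68%


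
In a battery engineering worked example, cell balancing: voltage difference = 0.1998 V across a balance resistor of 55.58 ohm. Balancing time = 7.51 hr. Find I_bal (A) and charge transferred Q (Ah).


I_bal = dV / R = 0.1998 / 55.58 = 0.0035948 A
Q = I_bal * t = 0.0035948 * 7.51 = 0.02700 Ah

I=0.0035948 A, Q=0.02700 Ah


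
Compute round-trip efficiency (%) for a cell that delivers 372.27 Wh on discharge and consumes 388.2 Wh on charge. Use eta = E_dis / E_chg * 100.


eta_e = E_dis / E_chg * 100 = 372.27 / 388.2 * 100 = 95.90%

95.90%


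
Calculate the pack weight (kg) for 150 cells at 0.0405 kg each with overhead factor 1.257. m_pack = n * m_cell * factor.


Cell mass sum = 150 * 0.0405 = 6.075 kg
With overhead 1.257: m_pack = 6.075 * 1.257 = 7.636 kg

7.636 kg


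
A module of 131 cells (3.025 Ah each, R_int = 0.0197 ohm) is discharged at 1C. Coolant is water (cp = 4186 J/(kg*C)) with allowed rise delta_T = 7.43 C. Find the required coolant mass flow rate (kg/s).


Step 1: I = 1 * 3.025 = 3.025 A
Step 2: Q_cell = I^2 * R = 3.025^2 * 0.0197 = 0.18027 W
Step 3: Q_total = 131 * 0.18027 = 23.615 W
Step 4: m_dot = Q_total / (cp * dT) = 23.615 / (4186 * 7.43) = 7.593e-04 kg/s

7.593e-04 kg/s


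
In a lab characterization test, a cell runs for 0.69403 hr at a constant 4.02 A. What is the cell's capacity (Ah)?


C = I * t = 4.02 * 0.69403 = 2.790 Ah

2.790 Ah


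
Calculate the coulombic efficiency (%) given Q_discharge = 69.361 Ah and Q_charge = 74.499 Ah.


Coulombic efficiency = 69.361/74.499 * 100% = 93.10%

93.10%


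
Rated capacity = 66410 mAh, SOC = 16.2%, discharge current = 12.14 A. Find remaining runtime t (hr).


Convert: C_total = 66410 mAh = 66.41 Ah
Step 1: remaining = SOC/100 * C_total = 16.2/100 * 66.41 = 10.758 Ah
Step 2: t = remaining / I = 10.758 / 12.14 = 0.8862 hr

0.8862 hr


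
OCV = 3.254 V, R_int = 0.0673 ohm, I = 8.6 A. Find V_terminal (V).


IR drop = 8.6 * 0.0673 = 0.57878 V
V = 3.254 - 0.57878 = 2.675 V

2.675 V


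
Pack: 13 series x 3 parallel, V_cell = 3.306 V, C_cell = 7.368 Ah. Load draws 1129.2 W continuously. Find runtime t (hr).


Step 1: E_pack = Ns * V_cell * Np * C_cell = 13 * 3.306 * 3 * 7.368 = 949.99 Wh
Step 2: t = E_pack / P = 949.99 / 1129.2 = 0.8413 hr

0.8413 hr


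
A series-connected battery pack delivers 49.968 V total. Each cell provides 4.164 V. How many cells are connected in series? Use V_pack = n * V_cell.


Rearranging: n = V_pack / V_cell = 49.968 / 4.164 = 12 cells

12


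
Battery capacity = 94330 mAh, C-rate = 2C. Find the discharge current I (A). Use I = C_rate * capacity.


Convert: capacity = 94330 mAh = 94.33 Ah
I = C_rate * capacity = 2 * 94.33 = 188.66 A

188.66 A


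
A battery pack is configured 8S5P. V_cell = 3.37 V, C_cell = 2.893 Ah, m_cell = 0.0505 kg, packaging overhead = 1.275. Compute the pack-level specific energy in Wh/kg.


Step 1: V_pack = 8 * 3.37 = 26.96 V
Step 2: C_pack = 5 * 2.893 = 14.465 Ah
Step 3: E_pack = V_pack * C_pack = 26.96 * 14.465 = 389.98 Wh
Step 4: m_pack = 8 * 5 * 0.0505 * 1.275 = 2.5755 kg
Step 5: ED = E_pack / m_pack = 389.98 / 2.5755 = 151.4 Wh/kg

151.4 Wh/kg


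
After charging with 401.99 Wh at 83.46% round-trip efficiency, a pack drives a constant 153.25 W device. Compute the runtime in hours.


Step 1: E_discharge = eta/100 * E_charge = 83.46/100 * 401.99 = 335.5 Wh
Step 2: t = E_discharge / P = 335.5 / 153.25 = 2.189 hr

2.189 hr


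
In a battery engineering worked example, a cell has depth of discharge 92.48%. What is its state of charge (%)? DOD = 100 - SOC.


SOC = 100 - DOD = 100 - 92.48 = 7.52%

7.52%


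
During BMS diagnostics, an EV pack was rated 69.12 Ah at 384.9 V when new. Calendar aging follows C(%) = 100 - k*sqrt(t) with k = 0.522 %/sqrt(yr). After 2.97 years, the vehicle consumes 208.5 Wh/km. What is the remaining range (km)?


Step 1: capacity retention = 100 - 0.522 * sqrt(2.97) = 100 - 0.522 * 1.7234 = 99.1%
Step 2: C_now = 69.12 * 99.1/100 = 68.498 Ah
Step 3: E_pack = V * C_now = 384.9 * 68.498 = 26365 Wh
Step 4: range = E_pack / consumption = 26365 / 208.5 = 126.5 km

126.5 km


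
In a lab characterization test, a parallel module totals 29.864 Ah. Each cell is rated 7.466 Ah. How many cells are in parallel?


n = C_total / C_cell = 29.864 / 7.466 = 4

4


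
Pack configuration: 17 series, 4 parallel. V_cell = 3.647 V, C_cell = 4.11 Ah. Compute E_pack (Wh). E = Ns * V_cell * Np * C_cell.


V_pack = 17 * 3.647 = 61.999 V
C_pack = 4 * 4.11 = 16.44 Ah
E = V_pack * C_pack = 61.999 * 16.44 = 1019 Wh

1019 Wh


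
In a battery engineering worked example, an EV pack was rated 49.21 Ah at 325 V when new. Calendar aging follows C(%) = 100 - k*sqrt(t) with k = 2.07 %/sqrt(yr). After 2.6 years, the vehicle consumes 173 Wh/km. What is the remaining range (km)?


Step 1: capacity retention = 100 - 2.07 * sqrt(2.6) = 100 - 2.07 * 1.6125 = 96.662%
Step 2: C_now = 49.21 * 96.662/100 = 47.567 Ah
Step 3: E_pack = V * C_now = 325 * 47.567 = 15459 Wh
Step 4: range = E_pack / consumption = 15459 / 173 = 89.36 km

89.36 km


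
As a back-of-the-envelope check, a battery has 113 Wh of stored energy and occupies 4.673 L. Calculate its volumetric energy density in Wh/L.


ED = E / V = 113 / 4.673 = 24.18 Wh/L

24.18 Wh/L


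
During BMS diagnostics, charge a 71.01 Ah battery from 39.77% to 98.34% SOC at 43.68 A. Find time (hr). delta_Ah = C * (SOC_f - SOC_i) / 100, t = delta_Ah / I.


delta_Ah = 71.01 * (98.34 - 39.77) / 100 = 41.591 Ah
t = delta_Ah / I = 41.591 / 43.68 = 0.9522 hr

0.9522 hr


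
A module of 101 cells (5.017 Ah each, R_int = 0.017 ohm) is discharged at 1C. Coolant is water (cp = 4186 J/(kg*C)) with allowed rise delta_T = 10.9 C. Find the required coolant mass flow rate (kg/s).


Step 1: I = 1 * 5.017 = 5.017 A
Step 2: Q_cell = I^2 * R = 5.017^2 * 0.017 = 0.42789 W
Step 3: Q_total = 101 * 0.42789 = 43.217 W
Step 4: m_dot = Q_total / (cp * dT) = 43.217 / (4186 * 10.9) = 9.472e-04 kg/s

9.472e-04 kg/s


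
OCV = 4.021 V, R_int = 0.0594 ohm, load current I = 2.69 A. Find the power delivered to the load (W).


Step 1: V_terminal = OCV - I*R = 4.021 - 2.69 * 0.0594 = 3.8612 V
Step 2: P_out = V_terminal * I = 3.8612 * 2.69 = 10.39 W

10.39 W


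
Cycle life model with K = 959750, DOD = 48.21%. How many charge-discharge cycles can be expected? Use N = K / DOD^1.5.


Step 1: DOD^1.5 = 48.21^1.5 = 334.74
Step 2: N = 959750 / 334.74 = 2867 cycles

2867 cycles


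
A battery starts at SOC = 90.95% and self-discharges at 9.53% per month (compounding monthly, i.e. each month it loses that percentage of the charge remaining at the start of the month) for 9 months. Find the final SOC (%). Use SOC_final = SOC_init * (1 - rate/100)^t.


Monthly retention factor = 1 - 9.53/100 = 0.9047
Over 9 months: factor^9 = 0.40601
SOC_final = 90.95 * 0.40601 = 36.93%

36.93%


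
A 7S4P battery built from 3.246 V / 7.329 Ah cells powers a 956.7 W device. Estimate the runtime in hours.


Step 1: E_pack = Ns * V_cell * Np * C_cell = 7 * 3.246 * 4 * 7.329 = 666.12 Wh
Step 2: t = E_pack / P = 666.12 / 956.7 = 0.6963 hr

0.6963 hr


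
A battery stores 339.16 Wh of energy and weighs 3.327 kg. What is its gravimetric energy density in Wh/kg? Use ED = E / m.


Specific energy = 339.16 Wh / 3.327 kg = 101.9 Wh/kg

101.9 Wh/kg


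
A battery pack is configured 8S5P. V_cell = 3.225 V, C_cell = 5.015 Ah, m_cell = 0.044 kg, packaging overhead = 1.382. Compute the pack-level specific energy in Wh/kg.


Step 1: V_pack = 8 * 3.225 = 25.8 V
Step 2: C_pack = 5 * 5.015 = 25.075 Ah
Step 3: E_pack = V_pack * C_pack = 25.8 * 25.075 = 646.94 Wh
Step 4: m_pack = 8 * 5 * 0.044 * 1.382 = 2.4323 kg
Step 5: ED = E_pack / m_pack = 646.94 / 2.4323 = 266.0 Wh/kg

266.0 Wh/kg


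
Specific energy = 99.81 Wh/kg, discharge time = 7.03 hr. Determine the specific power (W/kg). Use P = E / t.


Specific power = 99.81 Wh/kg / 7.03 hr = 14.20 W/kg

14.20 W/kg


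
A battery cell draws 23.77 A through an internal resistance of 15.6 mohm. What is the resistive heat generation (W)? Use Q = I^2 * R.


Convert: R = 15.6 mohm = 0.0156 ohm
I^2 = 565.01
Q = 565.01 * 0.0156 = 8.814 W

8.814 W


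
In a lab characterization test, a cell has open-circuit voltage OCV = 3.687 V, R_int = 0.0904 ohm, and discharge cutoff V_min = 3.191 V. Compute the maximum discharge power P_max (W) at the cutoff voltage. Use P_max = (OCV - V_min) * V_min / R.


dV = OCV - V_min = 0.496 V (so I_max = dV / R)
P_max = dV * V_min / R = 0.496 * 3.191 / 0.0904 = 17.51 W

17.51 W


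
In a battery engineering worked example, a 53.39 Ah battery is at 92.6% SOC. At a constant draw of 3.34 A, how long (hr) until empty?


Step 1: remaining = SOC/100 * C_total = 92.6/100 * 53.39 = 49.439 Ah
Step 2: t = remaining / I = 49.439 / 3.34 = 14.80 hr

14.80 hr


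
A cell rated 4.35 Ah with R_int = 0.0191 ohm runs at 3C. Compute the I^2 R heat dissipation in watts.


Step 1: I = C_rate * capacity = 3 * 4.35 = 13.05 A
Step 2: Q = I^2 * R = 13.05^2 * 0.0191 = 170.3 * 0.0191 = 3.253 W

3.253 W


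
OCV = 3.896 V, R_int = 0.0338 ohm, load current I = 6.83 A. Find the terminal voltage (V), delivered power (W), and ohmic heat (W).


Step 1: V_terminal = OCV - I*R = 3.896 - 6.83 * 0.0338 = 3.6651 V
Step 2: P_out = V_terminal * I = 3.6651 * 6.83 = 25.03 W
Step 3: Q = I^2 * R = 6.83^2 * 0.0338 = 1.577 W

V=3.6651 V, P=25.03 W, Q=1.577 W


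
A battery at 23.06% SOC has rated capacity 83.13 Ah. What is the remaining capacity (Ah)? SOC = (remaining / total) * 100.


remaining = SOC / 100 * total = 23.06 / 100 * 83.13 = 19.17 Ah

19.17 Ah


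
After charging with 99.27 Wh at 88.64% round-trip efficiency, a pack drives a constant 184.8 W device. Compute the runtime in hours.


Step 1: E_discharge = eta/100 * E_charge = 88.64/100 * 99.27 = 87.993 Wh
Step 2: t = E_discharge / P = 87.993 / 184.8 = 0.4762 hr

0.4762 hr


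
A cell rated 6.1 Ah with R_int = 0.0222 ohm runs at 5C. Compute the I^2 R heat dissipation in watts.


Step 1: I = C_rate * capacity = 5 * 6.1 = 30.5 A
Step 2: Q = I^2 * R = 30.5^2 * 0.0222 = 930.25 * 0.0222 = 20.65 W

20.65 W


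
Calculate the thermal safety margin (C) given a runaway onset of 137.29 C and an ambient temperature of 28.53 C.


margin = T_onset - T_ambient = 137.29 - 28.53 = 108.76 C

108.76 C


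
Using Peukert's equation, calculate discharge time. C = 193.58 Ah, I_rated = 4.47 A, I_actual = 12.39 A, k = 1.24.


t_rated = C / I_rated = 193.58 / 4.47 = 43.306 hr
(I_rated/I)^k = (0.36077)^1.24 = 0.28247
t = t_rated * (I_rated/I)^k = 43.306 * 0.28247 = 12.23 hr

12.23 hr


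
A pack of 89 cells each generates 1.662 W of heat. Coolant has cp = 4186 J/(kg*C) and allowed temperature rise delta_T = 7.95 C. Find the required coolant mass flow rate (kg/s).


Step 1: Total heat Q = 89 * 1.662 W = 147.92 W
Step 2: denom = cp * dT = 4186 * 7.95 = 33279
Step 3: m_dot = 147.92 / 33279 = 0.004445 kg/s

0.004445 kg/s


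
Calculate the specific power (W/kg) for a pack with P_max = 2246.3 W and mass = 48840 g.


Convert: m = 48840 g = 48.84 kg
Specific power = 2246.3 W / 48.84 kg = 45.99 W/kg

45.99 W/kg


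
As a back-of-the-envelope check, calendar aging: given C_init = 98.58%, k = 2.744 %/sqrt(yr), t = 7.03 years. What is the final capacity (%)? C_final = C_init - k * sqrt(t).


sqrt(t) = sqrt(7.03) = 2.6514
C_final = 98.58 - 2.744 * 2.6514 = 91.30%

91.30%


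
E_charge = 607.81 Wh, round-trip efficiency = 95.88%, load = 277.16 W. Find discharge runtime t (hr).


Step 1: E_discharge = eta/100 * E_charge = 95.88/100 * 607.81 = 582.77 Wh
Step 2: t = E_discharge / P = 582.77 / 277.16 = 2.103 hr

2.103 hr


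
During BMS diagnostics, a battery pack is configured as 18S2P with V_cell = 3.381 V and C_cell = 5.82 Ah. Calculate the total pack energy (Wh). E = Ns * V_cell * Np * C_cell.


V_pack = 18 * 3.381 = 60.858 V
C_pack = 2 * 5.82 = 11.64 Ah
E = V_pack * C_pack = 60.858 * 11.64 = 708.4 Wh

708.4 Wh


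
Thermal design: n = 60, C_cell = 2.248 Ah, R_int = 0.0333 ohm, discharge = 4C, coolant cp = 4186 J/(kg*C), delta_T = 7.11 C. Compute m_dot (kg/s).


Step 1: I = 4 * 2.248 = 8.992 A
Step 2: Q_cell = I^2 * R = 8.992^2 * 0.0333 = 2.6925 W
Step 3: Q_total = 60 * 2.6925 = 161.55 W
Step 4: m_dot = Q_total / (cp * dT) = 161.55 / (4186 * 7.11) = 0.005428 kg/s

0.005428 kg/s


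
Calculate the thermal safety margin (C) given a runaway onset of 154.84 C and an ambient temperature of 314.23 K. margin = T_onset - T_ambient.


Convert: T_ambient = 314.23 K = 41.08 C
margin = 154.84 - 41.08 = 113.76 C

113.76 C


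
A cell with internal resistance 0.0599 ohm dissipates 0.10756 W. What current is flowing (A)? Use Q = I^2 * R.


I = sqrt(Q / R) = sqrt(0.10756 / 0.0599) = sqrt(1.7957) = 1.340 A

1.340 A


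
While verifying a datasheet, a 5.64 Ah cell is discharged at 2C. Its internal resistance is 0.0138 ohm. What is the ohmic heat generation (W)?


Step 1: I = C_rate * capacity = 2 * 5.64 = 11.28 A
Step 2: Q = I^2 * R = 11.28^2 * 0.0138 = 127.24 * 0.0138 = 1.756 W

1.756 W


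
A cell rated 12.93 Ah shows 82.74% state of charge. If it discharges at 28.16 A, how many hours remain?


Step 1: remaining = SOC/100 * C_total = 82.74/100 * 12.93 = 10.698 Ah
Step 2: t = remaining / I = 10.698 / 28.16 = 0.3799 hr

0.3799 hr


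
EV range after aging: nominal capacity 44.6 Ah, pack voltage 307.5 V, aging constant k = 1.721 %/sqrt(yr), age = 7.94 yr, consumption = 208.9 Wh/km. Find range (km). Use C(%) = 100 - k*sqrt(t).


Step 1: capacity retention = 100 - 1.721 * sqrt(7.94) = 100 - 1.721 * 2.8178 = 95.151%
Step 2: C_now = 44.6 * 95.151/100 = 42.437 Ah
Step 3: E_pack = V * C_now = 307.5 * 42.437 = 13049 Wh
Step 4: range = E_pack / consumption = 13049 / 208.9 = 62.47 km

62.47 km


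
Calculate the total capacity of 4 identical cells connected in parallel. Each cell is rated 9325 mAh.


Convert: C_cell = 9325 mAh = 9.325 Ah
C_total = 4 * 9.325 = 37.3 Ah

37.3 Ah


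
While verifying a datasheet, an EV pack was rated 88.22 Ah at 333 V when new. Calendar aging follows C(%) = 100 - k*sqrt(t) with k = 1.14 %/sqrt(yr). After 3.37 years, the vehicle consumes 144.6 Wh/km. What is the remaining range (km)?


Step 1: capacity retention = 100 - 1.14 * sqrt(3.37) = 100 - 1.14 * 1.8358 = 97.907%
Step 2: C_now = 88.22 * 97.907/100 = 86.374 Ah
Step 3: E_pack = V * C_now = 333 * 86.374 = 28763 Wh
Step 4: range = E_pack / consumption = 28763 / 144.6 = 198.9 km

198.9 km


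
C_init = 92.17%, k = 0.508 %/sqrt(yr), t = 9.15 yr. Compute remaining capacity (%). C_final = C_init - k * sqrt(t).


sqrt(t) = sqrt(9.15) = 3.0249
C_final = 92.17 - 0.508 * 3.0249 = 90.63%

90.63%


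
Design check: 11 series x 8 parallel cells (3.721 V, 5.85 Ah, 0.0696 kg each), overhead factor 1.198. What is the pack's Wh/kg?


Step 1: V_pack = 11 * 3.721 = 40.931 V
Step 2: C_pack = 8 * 5.85 = 46.8 Ah
Step 3: E_pack = V_pack * C_pack = 40.931 * 46.8 = 1915.6 Wh
Step 4: m_pack = 11 * 8 * 0.0696 * 1.198 = 7.3375 kg
Step 5: ED = E_pack / m_pack = 1915.6 / 7.3375 = 261.1 Wh/kg

261.1 Wh/kg


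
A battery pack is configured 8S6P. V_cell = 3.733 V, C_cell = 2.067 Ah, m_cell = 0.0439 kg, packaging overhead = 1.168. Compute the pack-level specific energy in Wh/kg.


Step 1: V_pack = 8 * 3.733 = 29.864 V
Step 2: C_pack = 6 * 2.067 = 12.402 Ah
Step 3: E_pack = V_pack * C_pack = 29.864 * 12.402 = 370.37 Wh
Step 4: m_pack = 8 * 6 * 0.0439 * 1.168 = 2.4612 kg
Step 5: ED = E_pack / m_pack = 370.37 / 2.4612 = 150.5 Wh/kg

150.5 Wh/kg


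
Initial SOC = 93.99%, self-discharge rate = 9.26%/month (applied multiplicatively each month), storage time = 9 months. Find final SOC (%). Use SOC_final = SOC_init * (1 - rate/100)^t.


decay = (1 - 9.26/100)^9 = 0.41705
SOC_final = 93.99 * 0.41705 = 39.20%

39.20%


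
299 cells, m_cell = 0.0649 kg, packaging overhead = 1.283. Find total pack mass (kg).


Cell mass sum = 299 * 0.0649 = 19.405 kg
With overhead 1.283: m_pack = 19.405 * 1.283 = 24.90 kg

24.90 kg


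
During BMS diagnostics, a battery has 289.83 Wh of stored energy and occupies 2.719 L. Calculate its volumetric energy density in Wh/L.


ED = E / V = 289.83 / 2.719 = 106.6 Wh/L

106.6 Wh/L


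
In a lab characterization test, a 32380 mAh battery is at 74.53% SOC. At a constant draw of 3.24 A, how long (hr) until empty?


Convert: C_total = 32380 mAh = 32.38 Ah
Step 1: remaining = SOC/100 * C_total = 74.53/100 * 32.38 = 24.133 Ah
Step 2: t = remaining / I = 24.133 / 3.24 = 7.448 hr

7.448 hr


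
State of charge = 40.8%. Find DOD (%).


DOD = 100 - SOC = 100 - 40.8 = 59.2%

59.2%


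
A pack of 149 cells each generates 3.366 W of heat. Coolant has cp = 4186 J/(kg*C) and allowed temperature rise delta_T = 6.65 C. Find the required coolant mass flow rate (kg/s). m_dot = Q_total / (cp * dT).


Q_total = 149 * 3.366 = 501.53 W
m_dot = Q_total / (cp * dT) = 501.53 / (4186 * 6.65) = 0.01802 kg/s

0.01802 kg/s


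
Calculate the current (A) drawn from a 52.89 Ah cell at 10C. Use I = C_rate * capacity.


I = C_rate * capacity = 10 * 52.89 = 528.9 A

528.9 A


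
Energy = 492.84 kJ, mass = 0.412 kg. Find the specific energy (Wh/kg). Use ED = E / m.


Convert: E = 492.84 kJ = 136.9 Wh
ED = E / m = 136.9 / 0.412 = 332.3 Wh/kg

332.3 Wh/kg


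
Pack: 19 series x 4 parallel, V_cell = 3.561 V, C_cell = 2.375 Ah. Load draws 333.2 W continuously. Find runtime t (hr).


Step 1: E_pack = Ns * V_cell * Np * C_cell = 19 * 3.561 * 4 * 2.375 = 642.76 Wh
Step 2: t = E_pack / P = 642.76 / 333.2 = 1.929 hr

1.929 hr


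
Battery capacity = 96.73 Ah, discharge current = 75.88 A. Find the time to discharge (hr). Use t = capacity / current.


t = capacity / current = 96.73 / 75.88 = 1.275 hr

1.275 hr


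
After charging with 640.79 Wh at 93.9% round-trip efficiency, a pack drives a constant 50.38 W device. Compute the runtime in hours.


Step 1: E_discharge = eta/100 * E_charge = 93.9/100 * 640.79 = 601.7 Wh
Step 2: t = E_discharge / P = 601.7 / 50.38 = 11.94 hr

11.94 hr


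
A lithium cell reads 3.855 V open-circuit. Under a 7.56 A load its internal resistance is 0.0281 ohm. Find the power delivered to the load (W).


Step 1: V_terminal = OCV - I*R = 3.855 - 7.56 * 0.0281 = 3.6426 V
Step 2: P_out = V_terminal * I = 3.6426 * 7.56 = 27.54 W

27.54 W


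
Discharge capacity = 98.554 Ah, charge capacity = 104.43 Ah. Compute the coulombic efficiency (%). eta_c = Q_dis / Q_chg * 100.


eta_c = Q_dis / Q_chg * 100 = 98.554 / 104.43 * 100 = 94.37%

94.37%


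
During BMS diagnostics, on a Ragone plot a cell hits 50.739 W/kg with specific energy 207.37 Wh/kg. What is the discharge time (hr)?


t = E / P = 207.37 / 50.739 = 4.087 hr

4.087 hr


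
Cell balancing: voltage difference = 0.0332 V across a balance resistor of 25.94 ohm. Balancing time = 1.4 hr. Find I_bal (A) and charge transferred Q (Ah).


First, Ohm's law: I_bal = 0.0332 V / 25.94 ohm = 0.0012799 A
Then Q = I * t = 0.0012799 A * 1.4 hr = 0.001792 Ah

I=0.0012799 A, Q=0.001792 Ah


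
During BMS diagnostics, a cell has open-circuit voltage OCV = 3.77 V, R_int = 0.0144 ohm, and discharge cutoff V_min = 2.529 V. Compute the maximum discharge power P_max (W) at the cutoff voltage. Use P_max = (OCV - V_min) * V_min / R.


dV = OCV - V_min = 1.241 V (so I_max = dV / R)
P_max = dV * V_min / R = 1.241 * 2.529 / 0.0144 = 218.0 W

218.0 W


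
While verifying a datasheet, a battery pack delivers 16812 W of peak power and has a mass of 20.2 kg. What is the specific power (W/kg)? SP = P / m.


SP = P / m = 16812 / 20.2 = 832.3 W/kg

832.3 W/kg


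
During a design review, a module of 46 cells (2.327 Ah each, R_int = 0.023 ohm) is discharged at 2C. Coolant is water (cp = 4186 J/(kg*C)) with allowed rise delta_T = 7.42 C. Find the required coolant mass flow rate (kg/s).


Step 1: I = 2 * 2.327 = 4.654 A
Step 2: Q_cell = I^2 * R = 4.654^2 * 0.023 = 0.49817 W
Step 3: Q_total = 46 * 0.49817 = 22.916 W
Step 4: m_dot = Q_total / (cp * dT) = 22.916 / (4186 * 7.42) = 7.378e-04 kg/s

7.378e-04 kg/s


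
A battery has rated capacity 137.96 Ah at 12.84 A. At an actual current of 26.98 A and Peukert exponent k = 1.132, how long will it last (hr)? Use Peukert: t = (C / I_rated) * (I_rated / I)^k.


Step 1: t_rated = C / I_rated = 137.96 / 12.84 = 10.745 hr
Step 2: ratio = 12.84 / 26.98 = 0.47591
Step 3: ratio^k = 0.47591^1.132 = 0.43148
Step 4: t = t_rated * ratio^k = 10.745 * 0.43148 = 4.636 hr

4.636 hr
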